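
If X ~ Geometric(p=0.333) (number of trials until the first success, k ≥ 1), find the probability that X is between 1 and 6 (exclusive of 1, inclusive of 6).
0.578945

We have X ~ Geometric(p=0.333) (number of trials until the first success, k ≥ 1).

To find P(1 < X ≤ 6), we use:
P(1 < X ≤ 6) = P(X ≤ 6) - P(X ≤ 1)
                 = F(6) - F(1)
                 = 0.911945 - 0.333000
                 = 0.578945

So there's approximately a 57.9% chance that X falls in this range.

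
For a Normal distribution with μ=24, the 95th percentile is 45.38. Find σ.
σ = 12.9981

For X ~ Normal(μ, σ), the p-th percentile satisfies x = μ + z_p × σ,
where z_p = Φ⁻¹(p) is the standard normal quantile.

Step 1: z_{0.95} = Φ⁻¹(0.95) = 1.6449

Step 2: Solve for σ:
45.38 = 24 + 1.6449 × σ
σ = (45.38 - 24) / 1.6449
σ = 21.38 / 1.6449
σ = 12.9981

Verification: μ + z × σ = 24 + 1.6449 × 12.9981 = 45.38 ✓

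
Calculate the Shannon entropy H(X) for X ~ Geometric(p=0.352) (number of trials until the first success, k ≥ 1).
1.8428 nats

We have X ~ Geometric(p=0.352) (number of trials until the first success, k ≥ 1).

The Shannon entropy measures the uncertainty or information content of the distribution.

For a Geometric distribution with p=0.352 (number of trials until the first success, k ≥ 1):
H(X) = 1.8428 nats

(In bits, this would be 2.6586 bits.)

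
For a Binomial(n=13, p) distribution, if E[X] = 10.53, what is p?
p = 0.81

For a Binomial(n, p) distribution:
E[X] = n × p

Given n = 13 and E[X] = 10.53:
10.53 = 13 × p
p = 10.53 / 13 = 0.81

Verification: Binomial(13, 0.81) has E[X] = 10.53 ✓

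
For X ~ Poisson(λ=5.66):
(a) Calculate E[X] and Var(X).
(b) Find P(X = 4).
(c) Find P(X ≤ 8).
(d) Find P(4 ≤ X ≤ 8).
(a) E[X] = 5.6600, Var(X) = 5.6600
(b) P(X = 4) = 0.148918
(c) P(X ≤ 8) = 0.880287
(d) P(4 ≤ X ≤ 8) = 0.696069

We have X ~ Poisson(λ=5.66).

(a) Moments:
E[X] = 5.6600
Var(X) = 5.6600
σ = √Var(X) = 2.3791

(b) Point probability using PMF:
P(X = 4) = 0.148918

(c) Cumulative probability using CDF:
P(X ≤ 8) = F(8) = 0.880287

(d) Range probability:
P(4 ≤ X ≤ 8) = P(X ≤ 8) - P(X ≤ 3)
                   = F(8) - F(3)
                   = 0.880287 - 0.184218
                   = 0.696069

This means approximately 69.6% of outcomes fall in the interval [4, 8].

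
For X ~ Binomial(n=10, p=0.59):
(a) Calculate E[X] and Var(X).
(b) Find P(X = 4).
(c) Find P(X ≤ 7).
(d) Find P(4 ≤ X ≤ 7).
(a) E[X] = 5.9000, Var(X) = 2.4190
(b) P(X = 4) = 0.120873
(c) P(X ≤ 7) = 0.848301
(d) P(4 ≤ X ≤ 7) = 0.785729

We have X ~ Binomial(n=10, p=0.59).

(a) Moments:
E[X] = 5.9000
Var(X) = 2.4190
σ = √Var(X) = 1.5553

(b) Point probability using PMF:
P(X = 4) = 0.120873

(c) Cumulative probability using CDF:
P(X ≤ 7) = F(7) = 0.848301

(d) Range probability:
P(4 ≤ X ≤ 7) = P(X ≤ 7) - P(X ≤ 3)
                   = F(7) - F(3)
                   = 0.848301 - 0.062572
                   = 0.785729

This means approximately 78.6% of outcomes fall in the interval [4, 7].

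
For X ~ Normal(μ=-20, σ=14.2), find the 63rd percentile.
-15.2877

We have X ~ Normal(μ=-20, σ=14.2).

We want to find x such that P(X ≤ x) = 0.63.

This is the 63rd percentile, which means 63% of values fall below this point.

Using the inverse CDF (quantile function):
x = F⁻¹(0.63) = -15.2877

Verification: P(X ≤ -15.2877) = 0.63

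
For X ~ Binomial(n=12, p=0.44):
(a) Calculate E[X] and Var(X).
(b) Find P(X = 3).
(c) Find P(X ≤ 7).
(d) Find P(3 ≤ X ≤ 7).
(a) E[X] = 5.2800, Var(X) = 2.9568
(b) P(X = 3) = 0.101502
(c) P(X ≤ 7) = 0.901245
(d) P(3 ≤ X ≤ 7) = 0.852570

We have X ~ Binomial(n=12, p=0.44).

(a) Moments:
E[X] = 5.2800
Var(X) = 2.9568
σ = √Var(X) = 1.7195

(b) Point probability using PMF:
P(X = 3) = 0.101502

(c) Cumulative probability using CDF:
P(X ≤ 7) = F(7) = 0.901245

(d) Range probability:
P(3 ≤ X ≤ 7) = P(X ≤ 7) - P(X ≤ 2)
                   = F(7) - F(2)
                   = 0.901245 - 0.048674
                   = 0.852570

This means approximately 85.3% of outcomes fall in the interval [3, 7].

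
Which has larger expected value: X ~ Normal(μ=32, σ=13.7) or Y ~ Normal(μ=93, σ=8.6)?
Y has larger mean (93.0000 > 32.0000)

Compute the expected value for each distribution:

X ~ Normal(μ=32, σ=13.7):
E[X] = 32.0000

Y ~ Normal(μ=93, σ=8.6):
E[Y] = 93.0000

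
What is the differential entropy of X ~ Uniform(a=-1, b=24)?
3.2189 nats

We have X ~ Uniform(a=-1, b=24).

The differential entropy measures the uncertainty or information content of the distribution.

For a Uniform distribution with a=-1, b=24:
h(X) = 3.2189 nats

(In bits, this would be 4.6439 bits.)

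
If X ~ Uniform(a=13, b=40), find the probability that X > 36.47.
0.130741

We have X ~ Uniform(a=13, b=40).

P(X > 36.47) = 1 - P(X ≤ 36.47)
                = 1 - F(36.47)
                = 1 - 0.869259
                = 0.130741

So there's approximately a 13.1% chance that X exceeds 36.47.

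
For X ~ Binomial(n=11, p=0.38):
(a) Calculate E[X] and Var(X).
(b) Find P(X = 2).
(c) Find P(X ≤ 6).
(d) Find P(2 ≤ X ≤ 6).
(a) E[X] = 4.1800, Var(X) = 2.5916
(b) P(X = 2) = 0.107512
(c) P(X ≤ 6) = 0.923166
(d) P(2 ≤ X ≤ 6) = 0.882880

We have X ~ Binomial(n=11, p=0.38).

(a) Moments:
E[X] = 4.1800
Var(X) = 2.5916
σ = √Var(X) = 1.6098

(b) Point probability using PMF:
P(X = 2) = 0.107512

(c) Cumulative probability using CDF:
P(X ≤ 6) = F(6) = 0.923166

(d) Range probability:
P(2 ≤ X ≤ 6) = P(X ≤ 6) - P(X ≤ 1)
                   = F(6) - F(1)
                   = 0.923166 - 0.040286
                   = 0.882880

This means approximately 88.3% of outcomes fall in the interval [2, 6].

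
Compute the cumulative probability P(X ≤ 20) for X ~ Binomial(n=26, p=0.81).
0.371685

We have X ~ Binomial(n=26, p=0.81).

The CDF gives us P(X ≤ k).

Using the CDF:
P(X ≤ 20) = 0.371685

This means there's approximately a 37.2% chance that X is at most 20.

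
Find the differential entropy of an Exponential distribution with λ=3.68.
-0.3029 nats

We have X ~ Exponential(λ=3.68).

The differential entropy measures the uncertainty or information content of the distribution.

For an Exponential distribution with λ=3.68:
h(X) = -0.3029 nats

(In bits, this would be -0.4370 bits.)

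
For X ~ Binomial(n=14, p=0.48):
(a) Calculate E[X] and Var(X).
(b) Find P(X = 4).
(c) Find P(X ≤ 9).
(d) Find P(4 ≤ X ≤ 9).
(a) E[X] = 6.7200, Var(X) = 3.4944
(b) P(X = 4) = 0.076813
(c) P(X ≤ 9) = 0.932294
(d) P(4 ≤ X ≤ 9) = 0.892367

We have X ~ Binomial(n=14, p=0.48).

(a) Moments:
E[X] = 6.7200
Var(X) = 3.4944
σ = √Var(X) = 1.8693

(b) Point probability using PMF:
P(X = 4) = 0.076813

(c) Cumulative probability using CDF:
P(X ≤ 9) = F(9) = 0.932294

(d) Range probability:
P(4 ≤ X ≤ 9) = P(X ≤ 9) - P(X ≤ 3)
                   = F(9) - F(3)
                   = 0.932294 - 0.039926
                   = 0.892367

This means approximately 89.2% of outcomes fall in the interval [4, 9].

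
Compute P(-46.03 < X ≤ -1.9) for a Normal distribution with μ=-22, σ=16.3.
0.821027

We have X ~ Normal(μ=-22, σ=16.3).

To find P(-46.03 < X ≤ -1.9), we use:
P(-46.03 < X ≤ -1.9) = P(X ≤ -1.9) - P(X ≤ -46.03)
                 = F(-1.9) - F(-46.03)
                 = 0.891236 - 0.070209
                 = 0.821027

So there's approximately a 82.1% chance that X falls in this range.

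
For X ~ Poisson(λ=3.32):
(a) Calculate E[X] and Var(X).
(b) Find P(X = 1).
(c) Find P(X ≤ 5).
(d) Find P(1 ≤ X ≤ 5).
(a) E[X] = 3.3200, Var(X) = 3.3200
(b) P(X = 1) = 0.120027
(c) P(X ≤ 5) = 0.880459
(d) P(1 ≤ X ≤ 5) = 0.844306

We have X ~ Poisson(λ=3.32).

(a) Moments:
E[X] = 3.3200
Var(X) = 3.3200
σ = √Var(X) = 1.8221

(b) Point probability using PMF:
P(X = 1) = 0.120027

(c) Cumulative probability using CDF:
P(X ≤ 5) = F(5) = 0.880459

(d) Range probability:
P(1 ≤ X ≤ 5) = P(X ≤ 5) - P(X ≤ 0)
                   = F(5) - F(0)
                   = 0.880459 - 0.036153
                   = 0.844306

This means approximately 84.4% of outcomes fall in the interval [1, 5].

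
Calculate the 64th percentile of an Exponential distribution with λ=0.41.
2.4918

We have X ~ Exponential(λ=0.41).

We want to find x such that P(X ≤ x) = 0.64.

This is the 64th percentile, which means 64% of values fall below this point.

Using the inverse CDF (quantile function):
x = F⁻¹(0.64) = 2.4918

Verification: P(X ≤ 2.4918) = 0.64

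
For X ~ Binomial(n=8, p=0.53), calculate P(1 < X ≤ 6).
0.925743

We have X ~ Binomial(n=8, p=0.53).

To find P(1 < X ≤ 6), we use:
P(1 < X ≤ 6) = P(X ≤ 6) - P(X ≤ 1)
                 = F(6) - F(1)
                 = 0.949605 - 0.023862
                 = 0.925743

So there's approximately a 92.6% chance that X falls in this range.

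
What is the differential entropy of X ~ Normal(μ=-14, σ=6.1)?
3.2272 nats

We have X ~ Normal(μ=-14, σ=6.1).

The differential entropy measures the uncertainty or information content of the distribution.

For a Normal distribution with μ=-14, σ=6.1:
h(X) = 3.2272 nats

(In bits, this would be 4.6559 bits.)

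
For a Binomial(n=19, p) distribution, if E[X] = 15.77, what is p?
p = 0.83

For a Binomial(n, p) distribution:
E[X] = n × p

Given n = 19 and E[X] = 15.77:
15.77 = 19 × p
p = 15.77 / 19 = 0.83

Verification: Binomial(19, 0.83) has E[X] = 15.77 ✓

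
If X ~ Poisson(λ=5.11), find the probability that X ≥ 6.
0.403333

We have X ~ Poisson(λ=5.11).

For discrete distributions, P(X ≥ 6) = 1 - P(X ≤ 5).

P(X ≤ 5) = 0.596667
P(X ≥ 6) = 1 - 0.596667 = 0.403333

So there's approximately a 40.3% chance that X is at least 6.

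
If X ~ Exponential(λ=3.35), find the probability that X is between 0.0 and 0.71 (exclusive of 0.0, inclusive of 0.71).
0.907310

We have X ~ Exponential(λ=3.35).

To find P(0.0 < X ≤ 0.71), we use:
P(0.0 < X ≤ 0.71) = P(X ≤ 0.71) - P(X ≤ 0.0)
                 = F(0.71) - F(0.0)
                 = 0.907310 - 0.000000
                 = 0.907310

So there's approximately a 90.7% chance that X falls in this range.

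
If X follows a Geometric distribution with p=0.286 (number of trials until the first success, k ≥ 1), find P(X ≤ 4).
0.740108

We have X ~ Geometric(p=0.286) (number of trials until the first success, k ≥ 1).

The CDF gives us P(X ≤ k).

Using the CDF:
P(X ≤ 4) = 0.740108

This means there's approximately a 74.0% chance that X is at most 4.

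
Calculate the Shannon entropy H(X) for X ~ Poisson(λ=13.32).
2.7071 nats

We have X ~ Poisson(λ=13.32).

The Shannon entropy measures the uncertainty or information content of the distribution.

For a Poisson distribution with λ=13.32:
H(X) = 2.7071 nats

(In bits, this would be 3.9055 bits.)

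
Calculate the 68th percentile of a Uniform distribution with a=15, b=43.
34.0400

We have X ~ Uniform(a=15, b=43).

We want to find x such that P(X ≤ x) = 0.68.

This is the 68th percentile, which means 68% of values fall below this point.

Using the inverse CDF (quantile function):
x = F⁻¹(0.68) = 34.0400

Verification: P(X ≤ 34.0400) = 0.68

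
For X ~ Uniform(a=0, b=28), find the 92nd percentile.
25.7600

We have X ~ Uniform(a=0, b=28).

We want to find x such that P(X ≤ x) = 0.92.

This is the 92nd percentile, which means 92% of values fall below this point.

Using the inverse CDF (quantile function):
x = F⁻¹(0.92) = 25.7600

Verification: P(X ≤ 25.7600) = 0.92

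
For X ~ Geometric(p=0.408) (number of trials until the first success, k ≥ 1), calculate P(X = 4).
0.084650

We have X ~ Geometric(p=0.408) (number of trials until the first success, k ≥ 1).

For a Geometric distribution, the PMF gives us the probability of each outcome.

Using the PMF formula:
P(X = 4) = 0.084650

Rounded to 4 decimal places: 0.0846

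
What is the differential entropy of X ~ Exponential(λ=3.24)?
-0.1756 nats

We have X ~ Exponential(λ=3.24).

The differential entropy measures the uncertainty or information content of the distribution.

For an Exponential distribution with λ=3.24:
h(X) = -0.1756 nats

(In bits, this would be -0.2533 bits.)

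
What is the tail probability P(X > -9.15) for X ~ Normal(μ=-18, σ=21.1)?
0.337450

We have X ~ Normal(μ=-18, σ=21.1).

P(X > -9.15) = 1 - P(X ≤ -9.15)
                = 1 - F(-9.15)
                = 1 - 0.662550
                = 0.337450

So there's approximately a 33.7% chance that X exceeds -9.15.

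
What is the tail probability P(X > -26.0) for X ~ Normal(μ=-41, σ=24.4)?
0.269359

We have X ~ Normal(μ=-41, σ=24.4).

P(X > -26.0) = 1 - P(X ≤ -26.0)
                = 1 - F(-26.0)
                = 1 - 0.730641
                = 0.269359

So there's approximately a 26.9% chance that X exceeds -26.0.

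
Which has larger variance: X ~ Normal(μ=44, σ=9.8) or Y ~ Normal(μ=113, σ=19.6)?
Y has larger variance (384.1600 > 96.0400)

Compute the variance for each distribution:

X ~ Normal(μ=44, σ=9.8):
Var(X) = 96.0400

Y ~ Normal(μ=113, σ=19.6):
Var(Y) = 384.1600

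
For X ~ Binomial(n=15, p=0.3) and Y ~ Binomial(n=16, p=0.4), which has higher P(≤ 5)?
X has higher probability (P(X ≤ 5) = 0.7216 > P(Y ≤ 5) = 0.3288)

Compute P(≤ 5) for each distribution:

X ~ Binomial(n=15, p=0.3):
P(X ≤ 5) = 0.7216

Y ~ Binomial(n=16, p=0.4):
P(Y ≤ 5) = 0.3288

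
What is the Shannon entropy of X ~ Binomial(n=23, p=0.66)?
2.2375 nats

We have X ~ Binomial(n=23, p=0.66).

The Shannon entropy measures the uncertainty or information content of the distribution.

For a Binomial distribution with n=23, p=0.66:
H(X) = 2.2375 nats

(In bits, this would be 3.2280 bits.)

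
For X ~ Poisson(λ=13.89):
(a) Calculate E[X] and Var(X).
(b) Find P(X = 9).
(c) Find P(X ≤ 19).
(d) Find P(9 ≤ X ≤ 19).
(a) E[X] = 13.8900, Var(X) = 13.8900
(b) P(X = 9) = 0.049227
(c) P(X ≤ 19) = 0.927901
(d) P(9 ≤ X ≤ 19) = 0.862418

We have X ~ Poisson(λ=13.89).

(a) Moments:
E[X] = 13.8900
Var(X) = 13.8900
σ = √Var(X) = 3.7269

(b) Point probability using PMF:
P(X = 9) = 0.049227

(c) Cumulative probability using CDF:
P(X ≤ 19) = F(19) = 0.927901

(d) Range probability:
P(9 ≤ X ≤ 19) = P(X ≤ 19) - P(X ≤ 8)
                   = F(19) - F(8)
                   = 0.927901 - 0.065483
                   = 0.862418

This means approximately 86.2% of outcomes fall in the interval [9, 19].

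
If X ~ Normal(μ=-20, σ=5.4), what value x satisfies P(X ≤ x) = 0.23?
-23.9898

We have X ~ Normal(μ=-20, σ=5.4).

We want to find x such that P(X ≤ x) = 0.23.

This is the 23rd percentile, which means 23% of values fall below this point.

Using the inverse CDF (quantile function):
x = F⁻¹(0.23) = -23.9898

Verification: P(X ≤ -23.9898) = 0.23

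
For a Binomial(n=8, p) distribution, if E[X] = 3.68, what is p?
p = 0.46

For a Binomial(n, p) distribution:
E[X] = n × p

Given n = 8 and E[X] = 3.68:
3.68 = 8 × p
p = 3.68 / 8 = 0.46

Verification: Binomial(8, 0.46) has E[X] = 3.68 ✓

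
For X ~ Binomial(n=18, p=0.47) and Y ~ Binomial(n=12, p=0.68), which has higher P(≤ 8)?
Y has higher probability (P(Y ≤ 8) = 0.5681 > P(X ≤ 8) = 0.5094)

Compute P(≤ 8) for each distribution:

X ~ Binomial(n=18, p=0.47):
P(X ≤ 8) = 0.5094

Y ~ Binomial(n=12, p=0.68):
P(Y ≤ 8) = 0.5681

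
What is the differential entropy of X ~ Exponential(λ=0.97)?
1.0305 nats

We have X ~ Exponential(λ=0.97).

The differential entropy measures the uncertainty or information content of the distribution.

For an Exponential distribution with λ=0.97:
h(X) = 1.0305 nats

(In bits, this would be 1.4866 bits.)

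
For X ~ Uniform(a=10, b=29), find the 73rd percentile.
23.8700

We have X ~ Uniform(a=10, b=29).

We want to find x such that P(X ≤ x) = 0.73.

This is the 73rd percentile, which means 73% of values fall below this point.

Using the inverse CDF (quantile function):
x = F⁻¹(0.73) = 23.8700

Verification: P(X ≤ 23.8700) = 0.73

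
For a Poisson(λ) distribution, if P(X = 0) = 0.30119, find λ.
λ = 1.2000

For a Poisson(λ) distribution, the PMF at 0 is:
P(X = 0) = λ^0 e^(-λ) / 0! = e^(-λ)

Given P(X = 0) = 0.30119:
e^(-λ) = 0.30119
-λ = ln(0.30119)
λ = -ln(0.30119) = 1.2000

Verification: e^(-1.2000) = 0.30119 ✓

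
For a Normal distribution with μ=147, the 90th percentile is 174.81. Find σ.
σ = 21.7003

For X ~ Normal(μ, σ), the p-th percentile satisfies x = μ + z_p × σ,
where z_p = Φ⁻¹(p) is the standard normal quantile.

Step 1: z_{0.9} = Φ⁻¹(0.9) = 1.2816

Step 2: Solve for σ:
174.81 = 147 + 1.2816 × σ
σ = (174.81 - 147) / 1.2816
σ = 27.81 / 1.2816
σ = 21.7003

Verification: μ + z × σ = 147 + 1.2816 × 21.7003 = 174.81 ✓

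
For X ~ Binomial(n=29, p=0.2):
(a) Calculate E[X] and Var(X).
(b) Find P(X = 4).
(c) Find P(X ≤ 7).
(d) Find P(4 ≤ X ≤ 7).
(a) E[X] = 5.8000, Var(X) = 4.6400
(b) P(X = 4) = 0.143566
(c) P(X ≤ 7) = 0.790273
(d) P(4 ≤ X ≤ 7) = 0.649892

We have X ~ Binomial(n=29, p=0.2).

(a) Moments:
E[X] = 5.8000
Var(X) = 4.6400
σ = √Var(X) = 2.1541

(b) Point probability using PMF:
P(X = 4) = 0.143566

(c) Cumulative probability using CDF:
P(X ≤ 7) = F(7) = 0.790273

(d) Range probability:
P(4 ≤ X ≤ 7) = P(X ≤ 7) - P(X ≤ 3)
                   = F(7) - F(3)
                   = 0.790273 - 0.140380
                   = 0.649892

This means approximately 65.0% of outcomes fall in the interval [4, 7].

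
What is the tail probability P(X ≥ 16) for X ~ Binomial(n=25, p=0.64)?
0.589604

We have X ~ Binomial(n=25, p=0.64).

For discrete distributions, P(X ≥ 16) = 1 - P(X ≤ 15).

P(X ≤ 15) = 0.410396
P(X ≥ 16) = 1 - 0.410396 = 0.589604

So there's approximately a 59.0% chance that X is at least 16.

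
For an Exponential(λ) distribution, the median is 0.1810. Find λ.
λ = 3.8295

For X ~ Exponential(λ), the CDF is F(x) = 1 - e^(-λx).
The median m satisfies F(m) = 0.5:
1 - e^(-λm) = 0.5
e^(-λm) = 0.5
λm = ln(2)
m = ln(2) / λ

Given m = 0.1810:
λ = ln(2) / 0.1810 = 0.693147 / 0.1810 = 3.8295

Verification: ln(2) / 3.8295 = 0.1810 ✓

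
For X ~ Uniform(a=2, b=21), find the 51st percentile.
11.6900

We have X ~ Uniform(a=2, b=21).

We want to find x such that P(X ≤ x) = 0.51.

This is the 51st percentile, which means 51% of values fall below this point.

Using the inverse CDF (quantile function):
x = F⁻¹(0.51) = 11.6900

Verification: P(X ≤ 11.6900) = 0.51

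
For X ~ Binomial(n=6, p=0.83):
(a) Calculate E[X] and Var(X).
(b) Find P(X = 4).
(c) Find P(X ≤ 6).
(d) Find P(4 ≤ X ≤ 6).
(a) E[X] = 4.9800, Var(X) = 0.8466
(b) P(X = 4) = 0.205732
(c) P(X ≤ 6) = 1.000000
(d) P(4 ≤ X ≤ 6) = 0.934454

We have X ~ Binomial(n=6, p=0.83).

(a) Moments:
E[X] = 4.9800
Var(X) = 0.8466
σ = √Var(X) = 0.9201

(b) Point probability using PMF:
P(X = 4) = 0.205732

(c) Cumulative probability using CDF:
P(X ≤ 6) = F(6) = 1.000000

(d) Range probability:
P(4 ≤ X ≤ 6) = P(X ≤ 6) - P(X ≤ 3)
                   = F(6) - F(3)
                   = 1.000000 - 0.065546
                   = 0.934454

This means approximately 93.4% of outcomes fall in the interval [4, 6].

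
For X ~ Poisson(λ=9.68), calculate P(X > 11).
0.267472

We have X ~ Poisson(λ=9.68).

P(X > 11) = 1 - P(X ≤ 11)
                = 1 - F(11)
                = 1 - 0.732528
                = 0.267472

So there's approximately a 26.7% chance that X exceeds 11.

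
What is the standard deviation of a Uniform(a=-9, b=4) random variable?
3.7528

We have X ~ Uniform(a=-9, b=4).

For a Uniform distribution with a=-9, b=4:
σ = √Var(X) = 3.7528

The standard deviation is the square root of the variance.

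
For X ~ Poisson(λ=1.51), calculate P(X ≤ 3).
0.933096

We have X ~ Poisson(λ=1.51).

The CDF gives us P(X ≤ k).

Using the CDF:
P(X ≤ 3) = 0.933096

This means there's approximately a 93.3% chance that X is at most 3.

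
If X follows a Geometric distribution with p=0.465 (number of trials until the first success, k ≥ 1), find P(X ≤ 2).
0.713775

We have X ~ Geometric(p=0.465) (number of trials until the first success, k ≥ 1).

The CDF gives us P(X ≤ k).

Using the CDF:
P(X ≤ 2) = 0.713775

This means there's approximately a 71.4% chance that X is at most 2.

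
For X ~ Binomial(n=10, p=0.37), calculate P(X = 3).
0.239425

We have X ~ Binomial(n=10, p=0.37).

For a Binomial distribution, the PMF gives us the probability of each outcome.

Using the PMF formula:
P(X = 3) = 0.239425

Rounded to 4 decimal places: 0.2394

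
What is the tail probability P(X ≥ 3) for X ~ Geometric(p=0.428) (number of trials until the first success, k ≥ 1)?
0.327184

We have X ~ Geometric(p=0.428) (number of trials until the first success, k ≥ 1).

For discrete distributions, P(X ≥ 3) = 1 - P(X ≤ 2).

P(X ≤ 2) = 0.672816
P(X ≥ 3) = 1 - 0.672816 = 0.327184

So there's approximately a 32.7% chance that X is at least 3.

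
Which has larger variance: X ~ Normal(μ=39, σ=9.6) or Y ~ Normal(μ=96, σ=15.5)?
Y has larger variance (240.2500 > 92.1600)

Compute the variance for each distribution:

X ~ Normal(μ=39, σ=9.6):
Var(X) = 92.1600

Y ~ Normal(μ=96, σ=15.5):
Var(Y) = 240.2500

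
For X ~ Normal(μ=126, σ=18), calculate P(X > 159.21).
0.032519

We have X ~ Normal(μ=126, σ=18).

P(X > 159.21) = 1 - P(X ≤ 159.21)
                = 1 - F(159.21)
                = 1 - 0.967481
                = 0.032519

So there's approximately a 3.3% chance that X exceeds 159.21.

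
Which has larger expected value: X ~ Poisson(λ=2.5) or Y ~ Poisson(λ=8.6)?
Y has larger mean (8.6000 > 2.5000)

Compute the expected value for each distribution:

X ~ Poisson(λ=2.5):
E[X] = 2.5000

Y ~ Poisson(λ=8.6):
E[Y] = 8.6000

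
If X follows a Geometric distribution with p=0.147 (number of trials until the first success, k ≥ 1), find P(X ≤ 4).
0.470585

We have X ~ Geometric(p=0.147) (number of trials until the first success, k ≥ 1).

The CDF gives us P(X ≤ k).

Using the CDF:
P(X ≤ 4) = 0.470585

This means there's approximately a 47.1% chance that X is at most 4.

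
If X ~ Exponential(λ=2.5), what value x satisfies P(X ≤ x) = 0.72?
0.5092

We have X ~ Exponential(λ=2.5).

We want to find x such that P(X ≤ x) = 0.72.

This is the 72nd percentile, which means 72% of values fall below this point.

Using the inverse CDF (quantile function):
x = F⁻¹(0.72) = 0.5092

Verification: P(X ≤ 0.5092) = 0.72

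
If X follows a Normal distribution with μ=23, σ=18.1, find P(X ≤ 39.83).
0.823772

We have X ~ Normal(μ=23, σ=18.1).

The CDF gives us P(X ≤ k).

Using the CDF:
P(X ≤ 39.83) = 0.823772

This means there's approximately a 82.4% chance that X is at most 39.83.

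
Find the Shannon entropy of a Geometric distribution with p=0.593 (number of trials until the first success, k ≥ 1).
1.1395 nats

We have X ~ Geometric(p=0.593) (number of trials until the first success, k ≥ 1).

The Shannon entropy measures the uncertainty or information content of the distribution.

For a Geometric distribution with p=0.593 (number of trials until the first success, k ≥ 1):
H(X) = 1.1395 nats

(In bits, this would be 1.6440 bits.)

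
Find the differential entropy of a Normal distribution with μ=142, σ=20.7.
4.4491 nats

We have X ~ Normal(μ=142, σ=20.7).

The differential entropy measures the uncertainty or information content of the distribution.

For a Normal distribution with μ=142, σ=20.7:
h(X) = 4.4491 nats

(In bits, this would be 6.4187 bits.)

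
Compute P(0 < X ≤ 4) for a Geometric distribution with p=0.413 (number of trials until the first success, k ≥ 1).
0.881272

We have X ~ Geometric(p=0.413) (number of trials until the first success, k ≥ 1).

To find P(0 < X ≤ 4), we use:
P(0 < X ≤ 4) = P(X ≤ 4) - P(X ≤ 0)
                 = F(4) - F(0)
                 = 0.881272 - 0.000000
                 = 0.881272

So there's approximately a 88.1% chance that X falls in this range.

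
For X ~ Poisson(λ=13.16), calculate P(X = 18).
0.042165

We have X ~ Poisson(λ=13.16).

For a Poisson distribution, the PMF gives us the probability of each outcome.

Using the PMF formula:
P(X = 18) = 0.042165

Rounded to 4 decimal places: 0.0422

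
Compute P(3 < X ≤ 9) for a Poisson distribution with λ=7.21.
0.737125

We have X ~ Poisson(λ=7.21).

To find P(3 < X ≤ 9), we use:
P(3 < X ≤ 9) = P(X ≤ 9) - P(X ≤ 3)
                 = F(9) - F(3)
                 = 0.808579 - 0.071454
                 = 0.737125

So there's approximately a 73.7% chance that X falls in this range.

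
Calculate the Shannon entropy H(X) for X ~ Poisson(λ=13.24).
2.7040 nats

We have X ~ Poisson(λ=13.24).

The Shannon entropy measures the uncertainty or information content of the distribution.

For a Poisson distribution with λ=13.24:
H(X) = 2.7040 nats

(In bits, this would be 3.9010 bits.)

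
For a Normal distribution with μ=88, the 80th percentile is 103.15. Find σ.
σ = 18.0010

For X ~ Normal(μ, σ), the p-th percentile satisfies x = μ + z_p × σ,
where z_p = Φ⁻¹(p) is the standard normal quantile.

Step 1: z_{0.8} = Φ⁻¹(0.8) = 0.8416

Step 2: Solve for σ:
103.15 = 88 + 0.8416 × σ
σ = (103.15 - 88) / 0.8416
σ = 15.15 / 0.8416
σ = 18.0010

Verification: μ + z × σ = 88 + 0.8416 × 18.0010 = 103.15 ✓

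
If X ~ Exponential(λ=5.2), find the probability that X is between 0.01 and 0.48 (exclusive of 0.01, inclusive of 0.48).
0.866915

We have X ~ Exponential(λ=5.2).

To find P(0.01 < X ≤ 0.48), we use:
P(0.01 < X ≤ 0.48) = P(X ≤ 0.48) - P(X ≤ 0.01)
                 = F(0.48) - F(0.01)
                 = 0.917586 - 0.050671
                 = 0.866915

So there's approximately a 86.7% chance that X falls in this range.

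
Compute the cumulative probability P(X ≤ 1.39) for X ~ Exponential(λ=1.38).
0.853129

We have X ~ Exponential(λ=1.38).

The CDF gives us P(X ≤ k).

Using the CDF:
P(X ≤ 1.39) = 0.853129

This means there's approximately a 85.3% chance that X is at most 1.39.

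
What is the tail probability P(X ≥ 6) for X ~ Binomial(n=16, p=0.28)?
0.276130

We have X ~ Binomial(n=16, p=0.28).

For discrete distributions, P(X ≥ 6) = 1 - P(X ≤ 5).

P(X ≤ 5) = 0.723870
P(X ≥ 6) = 1 - 0.723870 = 0.276130

So there's approximately a 27.6% chance that X is at least 6.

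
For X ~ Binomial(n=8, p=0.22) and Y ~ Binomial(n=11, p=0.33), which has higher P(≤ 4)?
X has higher probability (P(X ≤ 4) = 0.9842 > P(Y ≤ 4) = 0.7193)

Compute P(≤ 4) for each distribution:

X ~ Binomial(n=8, p=0.22):
P(X ≤ 4) = 0.9842

Y ~ Binomial(n=11, p=0.33):
P(Y ≤ 4) = 0.7193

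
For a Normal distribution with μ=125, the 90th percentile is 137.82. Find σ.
σ = 10.0035

For X ~ Normal(μ, σ), the p-th percentile satisfies x = μ + z_p × σ,
where z_p = Φ⁻¹(p) is the standard normal quantile.

Step 1: z_{0.9} = Φ⁻¹(0.9) = 1.2816

Step 2: Solve for σ:
137.82 = 125 + 1.2816 × σ
σ = (137.82 - 125) / 1.2816
σ = 12.82 / 1.2816
σ = 10.0035

Verification: μ + z × σ = 125 + 1.2816 × 10.0035 = 137.82 ✓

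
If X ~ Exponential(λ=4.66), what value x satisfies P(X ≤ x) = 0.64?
0.2192

We have X ~ Exponential(λ=4.66).

We want to find x such that P(X ≤ x) = 0.64.

This is the 64th percentile, which means 64% of values fall below this point.

Using the inverse CDF (quantile function):
x = F⁻¹(0.64) = 0.2192

Verification: P(X ≤ 0.2192) = 0.64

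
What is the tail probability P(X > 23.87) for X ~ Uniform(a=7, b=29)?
0.233182

We have X ~ Uniform(a=7, b=29).

P(X > 23.87) = 1 - P(X ≤ 23.87)
                = 1 - F(23.87)
                = 1 - 0.766818
                = 0.233182

So there's approximately a 23.3% chance that X exceeds 23.87.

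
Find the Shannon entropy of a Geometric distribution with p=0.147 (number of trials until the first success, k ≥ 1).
2.8399 nats

We have X ~ Geometric(p=0.147) (number of trials until the first success, k ≥ 1).

The Shannon entropy measures the uncertainty or information content of the distribution.

For a Geometric distribution with p=0.147 (number of trials until the first success, k ≥ 1):
H(X) = 2.8399 nats

(In bits, this would be 4.0972 bits.)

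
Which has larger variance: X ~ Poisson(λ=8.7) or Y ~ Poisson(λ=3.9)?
X has larger variance (8.7000 > 3.9000)

Compute the variance for each distribution:

X ~ Poisson(λ=8.7):
Var(X) = 8.7000

Y ~ Poisson(λ=3.9):
Var(Y) = 3.9000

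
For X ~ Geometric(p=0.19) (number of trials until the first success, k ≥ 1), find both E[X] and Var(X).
E[X] = 5.2632, Var(X) = 22.4377

We have X ~ Geometric(p=0.19) (number of trials until the first success, k ≥ 1).

For a Geometric distribution with p=0.19 (number of trials until the first success, k ≥ 1):

Expected value:
E[X] = 5.2632

Variance:
Var(X) = 22.4377

Standard deviation:
σ = √Var(X) = 4.7368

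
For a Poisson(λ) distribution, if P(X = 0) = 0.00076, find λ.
λ = 7.1822

For a Poisson(λ) distribution, the PMF at 0 is:
P(X = 0) = λ^0 e^(-λ) / 0! = e^(-λ)

Given P(X = 0) = 0.00076:
e^(-λ) = 0.00076
-λ = ln(0.00076)
λ = -ln(0.00076) = 7.1822

Verification: e^(-7.1822) = 0.00076 ✓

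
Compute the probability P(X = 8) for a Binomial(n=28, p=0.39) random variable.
0.084647

We have X ~ Binomial(n=28, p=0.39).

For a Binomial distribution, the PMF gives us the probability of each outcome.

Using the PMF formula:
P(X = 8) = 0.084647

Rounded to 4 decimal places: 0.0846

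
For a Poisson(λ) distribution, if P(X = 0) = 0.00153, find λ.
λ = 6.4825

For a Poisson(λ) distribution, the PMF at 0 is:
P(X = 0) = λ^0 e^(-λ) / 0! = e^(-λ)

Given P(X = 0) = 0.00153:
e^(-λ) = 0.00153
-λ = ln(0.00153)
λ = -ln(0.00153) = 6.4825

Verification: e^(-6.4825) = 0.00153 ✓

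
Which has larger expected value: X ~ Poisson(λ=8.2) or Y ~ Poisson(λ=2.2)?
X has larger mean (8.2000 > 2.2000)

Compute the expected value for each distribution:

X ~ Poisson(λ=8.2):
E[X] = 8.2000

Y ~ Poisson(λ=2.2):
E[Y] = 2.2000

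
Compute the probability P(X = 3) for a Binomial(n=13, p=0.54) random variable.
0.019104

We have X ~ Binomial(n=13, p=0.54).

For a Binomial distribution, the PMF gives us the probability of each outcome.

Using the PMF formula:
P(X = 3) = 0.019104

Rounded to 4 decimal places: 0.0191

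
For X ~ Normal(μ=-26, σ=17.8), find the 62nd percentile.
-20.5624

We have X ~ Normal(μ=-26, σ=17.8).

We want to find x such that P(X ≤ x) = 0.62.

This is the 62nd percentile, which means 62% of values fall below this point.

Using the inverse CDF (quantile function):
x = F⁻¹(0.62) = -20.5624

Verification: P(X ≤ -20.5624) = 0.62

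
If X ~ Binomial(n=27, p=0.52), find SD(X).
2.5960

We have X ~ Binomial(n=27, p=0.52).

For a Binomial distribution with n=27, p=0.52:
σ = √Var(X) = 2.5960

The standard deviation is the square root of the variance.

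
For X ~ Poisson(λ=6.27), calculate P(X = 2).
0.037194

We have X ~ Poisson(λ=6.27).

For a Poisson distribution, the PMF gives us the probability of each outcome.

Using the PMF formula:
P(X = 2) = 0.037194

Rounded to 4 decimal places: 0.0372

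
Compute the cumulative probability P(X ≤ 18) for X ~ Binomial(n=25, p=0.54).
0.979625

We have X ~ Binomial(n=25, p=0.54).

The CDF gives us P(X ≤ k).

Using the CDF:
P(X ≤ 18) = 0.979625

This means there's approximately a 98.0% chance that X is at most 18.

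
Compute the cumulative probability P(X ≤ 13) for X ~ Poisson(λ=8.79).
0.936238

We have X ~ Poisson(λ=8.79).

The CDF gives us P(X ≤ k).

Using the CDF:
P(X ≤ 13) = 0.936238

This means there's approximately a 93.6% chance that X is at most 13.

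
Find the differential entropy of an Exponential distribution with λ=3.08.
-0.1249 nats

We have X ~ Exponential(λ=3.08).

The differential entropy measures the uncertainty or information content of the distribution.

For an Exponential distribution with λ=3.08:
h(X) = -0.1249 nats

(In bits, this would be -0.1802 bits.)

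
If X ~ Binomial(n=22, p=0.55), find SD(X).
2.3335

We have X ~ Binomial(n=22, p=0.55).

For a Binomial distribution with n=22, p=0.55:
σ = √Var(X) = 2.3335

The standard deviation is the square root of the variance.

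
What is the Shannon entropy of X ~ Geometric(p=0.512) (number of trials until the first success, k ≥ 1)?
1.3532 nats

We have X ~ Geometric(p=0.512) (number of trials until the first success, k ≥ 1).

The Shannon entropy measures the uncertainty or information content of the distribution.

For a Geometric distribution with p=0.512 (number of trials until the first success, k ≥ 1):
H(X) = 1.3532 nats

(In bits, this would be 1.9523 bits.)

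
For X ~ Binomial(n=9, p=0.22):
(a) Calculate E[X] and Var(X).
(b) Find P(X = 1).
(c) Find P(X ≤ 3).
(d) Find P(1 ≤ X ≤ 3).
(a) E[X] = 1.9800, Var(X) = 1.5444
(b) P(X = 1) = 0.271283
(c) P(X ≤ 3) = 0.885640
(d) P(1 ≤ X ≤ 3) = 0.778771

We have X ~ Binomial(n=9, p=0.22).

(a) Moments:
E[X] = 1.9800
Var(X) = 1.5444
σ = √Var(X) = 1.2427

(b) Point probability using PMF:
P(X = 1) = 0.271283

(c) Cumulative probability using CDF:
P(X ≤ 3) = F(3) = 0.885640

(d) Range probability:
P(1 ≤ X ≤ 3) = P(X ≤ 3) - P(X ≤ 0)
                   = F(3) - F(0)
                   = 0.885640 - 0.106869
                   = 0.778771

This means approximately 77.9% of outcomes fall in the interval [1, 3].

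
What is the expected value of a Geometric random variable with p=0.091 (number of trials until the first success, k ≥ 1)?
10.9890

We have X ~ Geometric(p=0.091) (number of trials until the first success, k ≥ 1).

For a Geometric distribution with p=0.091 (number of trials until the first success, k ≥ 1):
E[X] = 10.9890

This is the expected (average) value of X.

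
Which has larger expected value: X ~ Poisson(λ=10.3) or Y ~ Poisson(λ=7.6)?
X has larger mean (10.3000 > 7.6000)

Compute the expected value for each distribution:

X ~ Poisson(λ=10.3):
E[X] = 10.3000

Y ~ Poisson(λ=7.6):
E[Y] = 7.6000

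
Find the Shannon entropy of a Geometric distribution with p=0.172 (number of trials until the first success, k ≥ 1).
2.6689 nats

We have X ~ Geometric(p=0.172) (number of trials until the first success, k ≥ 1).

The Shannon entropy measures the uncertainty or information content of the distribution.

For a Geometric distribution with p=0.172 (number of trials until the first success, k ≥ 1):
H(X) = 2.6689 nats

(In bits, this would be 3.8503 bits.)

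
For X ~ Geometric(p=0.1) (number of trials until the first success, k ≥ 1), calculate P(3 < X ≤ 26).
0.664389

We have X ~ Geometric(p=0.1) (number of trials until the first success, k ≥ 1).

To find P(3 < X ≤ 26), we use:
P(3 < X ≤ 26) = P(X ≤ 26) - P(X ≤ 3)
                 = F(26) - F(3)
                 = 0.935389 - 0.271000
                 = 0.664389

So there's approximately a 66.4% chance that X falls in this range.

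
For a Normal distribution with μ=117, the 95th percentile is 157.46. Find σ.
σ = 24.5979

For X ~ Normal(μ, σ), the p-th percentile satisfies x = μ + z_p × σ,
where z_p = Φ⁻¹(p) is the standard normal quantile.

Step 1: z_{0.95} = Φ⁻¹(0.95) = 1.6449

Step 2: Solve for σ:
157.46 = 117 + 1.6449 × σ
σ = (157.46 - 117) / 1.6449
σ = 40.46 / 1.6449
σ = 24.5979

Verification: μ + z × σ = 117 + 1.6449 × 24.5979 = 157.46 ✓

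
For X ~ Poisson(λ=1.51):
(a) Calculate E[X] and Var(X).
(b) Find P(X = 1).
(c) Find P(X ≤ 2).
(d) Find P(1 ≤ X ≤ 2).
(a) E[X] = 1.5100, Var(X) = 1.5100
(b) P(X = 1) = 0.333574
(c) P(X ≤ 2) = 0.806332
(d) P(1 ≤ X ≤ 2) = 0.585422

We have X ~ Poisson(λ=1.51).

(a) Moments:
E[X] = 1.5100
Var(X) = 1.5100
σ = √Var(X) = 1.2288

(b) Point probability using PMF:
P(X = 1) = 0.333574

(c) Cumulative probability using CDF:
P(X ≤ 2) = F(2) = 0.806332

(d) Range probability:
P(1 ≤ X ≤ 2) = P(X ≤ 2) - P(X ≤ 0)
                   = F(2) - F(0)
                   = 0.806332 - 0.220910
                   = 0.585422

This means approximately 58.5% of outcomes fall in the interval [1, 2].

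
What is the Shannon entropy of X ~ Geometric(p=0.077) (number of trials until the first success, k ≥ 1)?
3.5244 nats

We have X ~ Geometric(p=0.077) (number of trials until the first success, k ≥ 1).

The Shannon entropy measures the uncertainty or information content of the distribution.

For a Geometric distribution with p=0.077 (number of trials until the first success, k ≥ 1):
H(X) = 3.5244 nats

(In bits, this would be 5.0847 bits.)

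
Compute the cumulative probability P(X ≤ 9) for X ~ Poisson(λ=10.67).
0.377369

We have X ~ Poisson(λ=10.67).

The CDF gives us P(X ≤ k).

Using the CDF:
P(X ≤ 9) = 0.377369

This means there's approximately a 37.7% chance that X is at most 9.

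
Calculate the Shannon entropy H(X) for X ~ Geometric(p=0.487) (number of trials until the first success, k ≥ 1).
1.4226 nats

We have X ~ Geometric(p=0.487) (number of trials until the first success, k ≥ 1).

The Shannon entropy measures the uncertainty or information content of the distribution.

For a Geometric distribution with p=0.487 (number of trials until the first success, k ≥ 1):
H(X) = 1.4226 nats

(In bits, this would be 2.0524 bits.)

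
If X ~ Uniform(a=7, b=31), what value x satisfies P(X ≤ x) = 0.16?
10.8400

We have X ~ Uniform(a=7, b=31).

We want to find x such that P(X ≤ x) = 0.16.

This is the 16th percentile, which means 16% of values fall below this point.

Using the inverse CDF (quantile function):
x = F⁻¹(0.16) = 10.8400

Verification: P(X ≤ 10.8400) = 0.16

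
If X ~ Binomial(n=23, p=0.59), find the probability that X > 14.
0.351262

We have X ~ Binomial(n=23, p=0.59).

P(X > 14) = 1 - P(X ≤ 14)
                = 1 - F(14)
                = 1 - 0.648738
                = 0.351262

So there's approximately a 35.1% chance that X exceeds 14.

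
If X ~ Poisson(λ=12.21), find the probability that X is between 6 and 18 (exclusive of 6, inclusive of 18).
0.916187

We have X ~ Poisson(λ=12.21).

To find P(6 < X ≤ 18), we use:
P(6 < X ≤ 18) = P(X ≤ 18) - P(X ≤ 6)
                 = F(18) - F(6)
                 = 0.956932 - 0.040744
                 = 0.916187

So there's approximately a 91.6% chance that X falls in this range.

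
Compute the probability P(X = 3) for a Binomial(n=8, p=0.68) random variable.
0.059083

We have X ~ Binomial(n=8, p=0.68).

For a Binomial distribution, the PMF gives us the probability of each outcome.

Using the PMF formula:
P(X = 3) = 0.059083

Rounded to 4 decimal places: 0.0591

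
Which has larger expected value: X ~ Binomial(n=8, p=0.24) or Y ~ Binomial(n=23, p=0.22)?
Y has larger mean (5.0600 > 1.9200)

Compute the expected value for each distribution:

X ~ Binomial(n=8, p=0.24):
E[X] = 1.9200

Y ~ Binomial(n=23, p=0.22):
E[Y] = 5.0600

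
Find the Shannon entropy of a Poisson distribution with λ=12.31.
2.6671 nats

We have X ~ Poisson(λ=12.31).

The Shannon entropy measures the uncertainty or information content of the distribution.

For a Poisson distribution with λ=12.31:
H(X) = 2.6671 nats

(In bits, this would be 3.8478 bits.)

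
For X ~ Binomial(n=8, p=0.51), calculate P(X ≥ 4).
0.658366

We have X ~ Binomial(n=8, p=0.51).

For discrete distributions, P(X ≥ 4) = 1 - P(X ≤ 3).

P(X ≤ 3) = 0.341634
P(X ≥ 4) = 1 - 0.341634 = 0.658366

So there's approximately a 65.8% chance that X is at least 4.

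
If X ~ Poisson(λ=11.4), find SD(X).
3.3764

We have X ~ Poisson(λ=11.4).

For a Poisson distribution with λ=11.4:
σ = √Var(X) = 3.3764

The standard deviation is the square root of the variance.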